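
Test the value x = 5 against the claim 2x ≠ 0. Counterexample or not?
Substitute x = 5 into the relation:
x = 5: LHS = 2·5 = 10; 10 ≠ 0 — holds

The claim holds here, so x = 5 is not a counterexample. (A counterexample exists elsewhere, e.g. x = 0.)

Answer: No, x = 5 is not a counterexample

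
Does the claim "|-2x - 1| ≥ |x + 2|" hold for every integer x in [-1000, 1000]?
The claim fails at x = 0:
x = 0: LHS = |-2·0 - 1| = |-1| = 1, RHS = |0 + 2| = |2| = 2; 1 ≥ 2 — FAILS

Because a single integer refutes it, the statement is false.

Answer: False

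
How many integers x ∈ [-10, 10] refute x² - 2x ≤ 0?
Counterexamples in [-10, 10]: {-10, -9, -8, -7, -6, -5, -4, -3, -2, -1, 3, 4, 5, 6, 7, 8, 9, 10}.

Counting them gives 18 values.

Answer: 18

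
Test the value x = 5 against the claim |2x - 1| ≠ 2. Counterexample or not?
Substitute x = 5 into the relation:
x = 5: LHS = |2·5 - 1| = |9| = 9; 9 ≠ 2 — holds

The relation holds at x = 5, so it is not a counterexample.

Answer: No, x = 5 is not a counterexample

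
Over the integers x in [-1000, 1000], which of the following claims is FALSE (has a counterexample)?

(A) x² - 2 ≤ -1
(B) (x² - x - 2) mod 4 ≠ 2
(A) x = 2: LHS = 2² - 2 = 2; 2 ≤ -1 — FAILS
(B) x = 0: LHS = (0² - 0 - 2) mod 4 = (-2) mod 4 = 2; 2 ≠ 2 — FAILS

Answer: Both A and B are false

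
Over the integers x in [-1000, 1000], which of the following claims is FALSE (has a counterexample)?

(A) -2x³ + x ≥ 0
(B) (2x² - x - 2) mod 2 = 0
(A) x = 1: LHS = -2·1³ + 1 = -1; -1 ≥ 0 — FAILS
(B) x = 1: LHS = (2·1² - 1 - 2) mod 2 = (-1) mod 2 = 1; 1 = 0 — FAILS

Answer: Both A and B are false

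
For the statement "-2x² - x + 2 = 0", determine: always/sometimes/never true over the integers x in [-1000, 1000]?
Track d = LHS − RHS over the integers in [-1000, 1000]. Equality would need d = 0, but d changes sign only between consecutive integers, jumping over 0:
x = -2: LHS = -2·(-2)² - (-2) + 2 = -4; -4 = 0 — FAILS  (d = -4)
x = -1: LHS = -2·(-1)² - (-1) + 2 = 1; 1 = 0 — FAILS  (d = 1)
x = 0: LHS = -2·0² - 0 + 2 = 2; 2 = 0 — FAILS  (d = 2)
x = 1: LHS = -2·1² - 1 + 2 = -1; -1 = 0 — FAILS  (d = -1)
Away from these crossings d keeps a constant sign, and checking every integer in [-1000, 1000] confirms d ≠ 0 throughout. Hence the two sides are never equal, so the claimed relation (=) fails for every integer in [-1000, 1000].

No integer in the range satisfies it.

Answer: Never true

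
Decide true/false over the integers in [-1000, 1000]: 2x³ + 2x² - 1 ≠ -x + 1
Track d = LHS − RHS over the integers in [-1000, 1000]. Equality would need d = 0, but d changes sign only between consecutive integers, jumping over 0:
x = 0: LHS = 2·0³ + 2·0² - 1 = -1, RHS = -0 + 1 = 1; -1 ≠ 1 — holds  (d = -2)
x = 1: LHS = 2·1³ + 2·1² - 1 = 3, RHS = -1 + 1 = 0; 3 ≠ 0 — holds  (d = 3)
Away from these crossings d keeps a constant sign, and checking every integer in [-1000, 1000] confirms d ≠ 0 throughout. Hence the two sides are never equal, so the relation holds for every integer in [-1000, 1000].

No counterexample exists.

Answer: True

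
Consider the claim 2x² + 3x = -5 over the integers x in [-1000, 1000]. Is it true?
The claim fails at x = 0:
x = 0: LHS = 2·0² + 3·0 = 0; 0 = -5 — FAILS

Because a single integer refutes it, the statement is false.

Answer: False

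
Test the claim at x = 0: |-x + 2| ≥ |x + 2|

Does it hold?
x = 0: LHS = |-0 + 2| = |2| = 2, RHS = |0 + 2| = |2| = 2; 2 ≥ 2 — holds

The relation is satisfied at x = 0.

Answer: Yes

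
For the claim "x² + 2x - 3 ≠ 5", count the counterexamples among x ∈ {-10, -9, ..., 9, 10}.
Counterexamples in [-10, 10]: {-4, 2}.

Counting them gives 2 values.

Answer: 2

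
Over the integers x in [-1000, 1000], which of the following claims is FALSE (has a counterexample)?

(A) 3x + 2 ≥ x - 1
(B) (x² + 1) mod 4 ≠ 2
(A) x = -2: LHS = 3·(-2) + 2 = -4, RHS = (-2) - 1 = -3; -4 ≥ -3 — FAILS
(B) x = 1: LHS = (1² + 1) mod 4 = 2 mod 4 = 2; 2 ≠ 2 — FAILS

Answer: Both A and B are false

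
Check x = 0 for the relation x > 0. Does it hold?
x = 0: 0 > 0 — FAILS

The relation fails at x = 0, so x = 0 is a counterexample.

Answer: No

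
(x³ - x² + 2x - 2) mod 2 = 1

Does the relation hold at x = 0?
x = 0: LHS = (0³ - 0² + 2·0 - 2) mod 2 = (-2) mod 2 = 0; 0 = 1 — FAILS

The relation fails at x = 0, so x = 0 is a counterexample.

Answer: No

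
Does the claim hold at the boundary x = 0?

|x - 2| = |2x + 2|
x = 0: LHS = |0 - 2| = |-2| = 2, RHS = |2·0 + 2| = |2| = 2; 2 = 2 — holds

The relation is satisfied at x = 0.

Answer: Yes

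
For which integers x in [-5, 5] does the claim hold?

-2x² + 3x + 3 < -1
Holds for: {-5, -4, -3, -2, -1, 3, 4, 5}
Fails for: {0, 1, 2}

Answer: {-5, -4, -3, -2, -1, 3, 4, 5}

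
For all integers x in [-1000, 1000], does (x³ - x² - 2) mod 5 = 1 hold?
The claim fails at x = 0:
x = 0: LHS = (0³ - 0² - 2) mod 5 = (-2) mod 5 = 3; 3 = 1 — FAILS

Because a single integer refutes it, the statement is false.

Answer: False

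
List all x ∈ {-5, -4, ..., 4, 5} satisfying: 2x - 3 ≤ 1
Holds for: {-5, -4, -3, -2, -1, 0, 1, 2}
Fails for: {3, 4, 5}

Answer: {-5, -4, -3, -2, -1, 0, 1, 2}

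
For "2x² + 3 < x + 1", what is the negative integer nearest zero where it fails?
Testing negative integers from -1 downward:
x = -1: LHS = 2·(-1)² + 3 = 5, RHS = (-1) + 1 = 0; 5 < 0 — FAILS  ← closest negative counterexample to 0

Answer: x = -1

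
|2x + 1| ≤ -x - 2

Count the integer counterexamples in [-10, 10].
Counterexamples in [-10, 10]: {-10, -9, -8, -7, -6, -5, -4, -3, -2, -1, 0, 1, 2, 3, 4, 5, 6, 7, 8, 9, 10}.

Counting them gives 21 values.

Answer: 21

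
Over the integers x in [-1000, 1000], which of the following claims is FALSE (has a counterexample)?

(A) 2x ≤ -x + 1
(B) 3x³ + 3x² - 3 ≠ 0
(A) x = 1: LHS = 2·1 = 2, RHS = -1 + 1 = 0; 2 ≤ 0 — FAILS

(B) Track d = LHS − RHS over the integers in [-1000, 1000]. Equality would need d = 0, but d changes sign only between consecutive integers, jumping over 0:
x = 0: LHS = 3·0³ + 3·0² - 3 = -3; -3 ≠ 0 — holds  (d = -3)
x = 1: LHS = 3·1³ + 3·1² - 3 = 3; 3 ≠ 0 — holds  (d = 3)
Away from these crossings d keeps a constant sign, and checking every integer in [-1000, 1000] confirms d ≠ 0 throughout. Hence the two sides are never equal, so the relation holds for every integer in [-1000, 1000].

Only (A) has a counterexample.

Answer: A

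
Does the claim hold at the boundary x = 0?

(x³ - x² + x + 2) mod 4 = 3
x = 0: LHS = (0³ - 0² + 0 + 2) mod 4 = 2 mod 4 = 2; 2 = 3 — FAILS

The relation fails at x = 0, so x = 0 is a counterexample.

Answer: No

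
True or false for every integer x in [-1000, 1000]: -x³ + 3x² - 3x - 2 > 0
The claim fails at x = 0:
x = 0: LHS = -0³ + 3·0² - 3·0 - 2 = -2; -2 > 0 — FAILS

Because a single integer refutes it, the statement is false.

Answer: False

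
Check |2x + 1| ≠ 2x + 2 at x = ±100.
x = 100: LHS = |2·100 + 1| = |201| = 201, RHS = 2·100 + 2 = 202; 201 ≠ 202 — holds
x = -100: LHS = |2·(-100) + 1| = |-199| = 199, RHS = 2·(-100) + 2 = -198; 199 ≠ -198 — holds

Answer: Yes, holds for both x = 100 and x = -100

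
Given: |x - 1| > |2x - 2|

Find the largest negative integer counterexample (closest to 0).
Testing negative integers from -1 downward:
x = -1: LHS = |(-1) - 1| = |-2| = 2, RHS = |2·(-1) - 2| = |-4| = 4; 2 > 4 — FAILS  ← closest negative counterexample to 0

Answer: x = -1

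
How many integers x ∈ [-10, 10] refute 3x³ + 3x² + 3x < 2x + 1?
Counterexamples in [-10, 10]: {1, 2, 3, 4, 5, 6, 7, 8, 9, 10}.

Counting them gives 10 values.

Answer: 10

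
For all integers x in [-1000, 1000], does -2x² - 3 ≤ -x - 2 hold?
Over all integers in [-1000, 1000], LHS − RHS is largest at x = 0, where it equals -1:
x = 0: LHS = -2·0² - 3 = -3, RHS = -0 - 2 = -2; -3 ≤ -2 — holds
At the ends of the range:
x = -1000: LHS = -2·(-1000)² - 3 = -2000003, RHS = -(-1000) - 2 = 998; -2000003 ≤ 998 — holds
x = 1000: LHS = -2·1000² - 3 = -2000003, RHS = -1000 - 2 = -1002; -2000003 ≤ -1002 — holds
Hence LHS − RHS is never positive, i.e. LHS ≤ RHS throughout, so the relation holds for every integer in [-1000, 1000].

No counterexample exists.

Answer: True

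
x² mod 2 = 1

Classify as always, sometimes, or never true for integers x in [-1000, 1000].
Holds at x = 1: LHS = (1²) mod 2 = 1 mod 2 = 1; 1 = 1 — holds
Fails at x = 0: LHS = (0²) mod 2 = 0 mod 2 = 0; 0 = 1 — FAILS
It is satisfied by some integers in the range but not all.

Answer: Sometimes true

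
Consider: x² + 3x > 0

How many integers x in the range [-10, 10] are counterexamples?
Counterexamples in [-10, 10]: {-3, -2, -1, 0}.

Counting them gives 4 values.

Answer: 4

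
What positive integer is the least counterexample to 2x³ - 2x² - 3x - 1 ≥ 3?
Testing positive integers:
x = 1: LHS = 2·1³ - 2·1² - 3·1 - 1 = -4; -4 ≥ 3 — FAILS  ← smallest positive counterexample

Answer: x = 1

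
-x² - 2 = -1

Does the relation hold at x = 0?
x = 0: LHS = -0² - 2 = -2; -2 = -1 — FAILS

The relation fails at x = 0, so x = 0 is a counterexample.

Answer: No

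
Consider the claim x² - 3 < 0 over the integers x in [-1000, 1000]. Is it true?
The claim fails at x = 2:
x = 2: LHS = 2² - 3 = 1; 1 < 0 — FAILS

Because a single integer refutes it, the statement is false.

Answer: False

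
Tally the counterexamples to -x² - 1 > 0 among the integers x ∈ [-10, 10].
Counterexamples in [-10, 10]: {-10, -9, -8, -7, -6, -5, -4, -3, -2, -1, 0, 1, 2, 3, 4, 5, 6, 7, 8, 9, 10}.

Counting them gives 21 values.

Answer: 21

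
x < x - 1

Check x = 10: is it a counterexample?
Substitute x = 10 into the relation:
x = 10: RHS = 10 - 1 = 9; 10 < 9 — FAILS

Since the claim fails at x = 10, this value is a counterexample.

Answer: Yes, x = 10 is a counterexample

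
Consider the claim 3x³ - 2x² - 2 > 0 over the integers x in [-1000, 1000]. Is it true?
The claim fails at x = 0:
x = 0: LHS = 3·0³ - 2·0² - 2 = -2; -2 > 0 — FAILS

Because a single integer refutes it, the statement is false.

Answer: False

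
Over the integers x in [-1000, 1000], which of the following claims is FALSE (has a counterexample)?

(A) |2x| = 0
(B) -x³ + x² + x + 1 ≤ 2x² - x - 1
(A) x = 1: LHS = |2·1| = |2| = 2; 2 = 0 — FAILS
(B) x = 0: LHS = -0³ + 0² + 0 + 1 = 1, RHS = 2·0² - 0 - 1 = -1; 1 ≤ -1 — FAILS

Answer: Both A and B are false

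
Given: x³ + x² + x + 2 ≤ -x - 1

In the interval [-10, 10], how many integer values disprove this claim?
Counterexamples in [-10, 10]: {-1, 0, 1, 2, 3, 4, 5, 6, 7, 8, 9, 10}.

Counting them gives 12 values.

Answer: 12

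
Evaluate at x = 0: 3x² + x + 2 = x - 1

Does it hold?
x = 0: LHS = 3·0² + 0 + 2 = 2, RHS = 0 - 1 = -1; 2 = -1 — FAILS

The relation fails at x = 0, so x = 0 is a counterexample.

Answer: No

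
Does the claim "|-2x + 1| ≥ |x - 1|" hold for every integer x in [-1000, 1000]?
Over all integers in [-1000, 1000], LHS − RHS is smallest at x = 0, where it equals 0:
x = 0: LHS = |-2·0 + 1| = |1| = 1, RHS = |0 - 1| = |-1| = 1; 1 ≥ 1 — holds
At the ends of the range:
x = -1000: LHS = |-2·(-1000) + 1| = |2001| = 2001, RHS = |(-1000) - 1| = |-1001| = 1001; 2001 ≥ 1001 — holds
x = 1000: LHS = |-2·1000 + 1| = |-1999| = 1999, RHS = |1000 - 1| = |999| = 999; 1999 ≥ 999 — holds
Hence LHS − RHS is never negative, i.e. LHS ≥ RHS throughout, so the relation holds for every integer in [-1000, 1000].

No counterexample exists.

Answer: True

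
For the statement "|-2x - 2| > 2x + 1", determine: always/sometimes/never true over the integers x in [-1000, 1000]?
Over all integers in [-1000, 1000], LHS − RHS is smallest at x = 0, where it equals 1:
x = 0: LHS = |-2·0 - 2| = |-2| = 2, RHS = 2·0 + 1 = 1; 2 > 1 — holds
At the ends of the range:
x = -1000: LHS = |-2·(-1000) - 2| = |1998| = 1998, RHS = 2·(-1000) + 1 = -1999; 1998 > -1999 — holds
x = 1000: LHS = |-2·1000 - 2| = |-2002| = 2002, RHS = 2·1000 + 1 = 2001; 2002 > 2001 — holds
Hence LHS − RHS is never zero or negative, i.e. LHS > RHS throughout, so the relation holds for every integer in [-1000, 1000].

No counterexample exists.

Answer: Always true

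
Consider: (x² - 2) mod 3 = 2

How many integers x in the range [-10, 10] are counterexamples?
Counterexamples in [-10, 10]: {-9, -6, -3, 0, 3, 6, 9}.

Counting them gives 7 values.

Answer: 7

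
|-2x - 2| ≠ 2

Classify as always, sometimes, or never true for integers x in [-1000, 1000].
Holds at x = 1: LHS = |-2·1 - 2| = |-4| = 4; 4 ≠ 2 — holds
Fails at x = 0: LHS = |-2·0 - 2| = |-2| = 2; 2 ≠ 2 — FAILS
It is satisfied by some integers in the range but not all.

Answer: Sometimes true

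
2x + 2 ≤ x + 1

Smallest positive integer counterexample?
Testing positive integers:
x = 1: LHS = 2·1 + 2 = 4, RHS = 1 + 1 = 2; 4 ≤ 2 — FAILS  ← smallest positive counterexample

Answer: x = 1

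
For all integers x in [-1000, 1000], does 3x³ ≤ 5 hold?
The claim fails at x = 2:
x = 2: LHS = 3·2³ = 24; 24 ≤ 5 — FAILS

Because a single integer refutes it, the statement is false.

Answer: False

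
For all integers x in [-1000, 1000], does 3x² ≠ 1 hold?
Track d = LHS − RHS over the integers in [-1000, 1000]. Equality would need d = 0, but d changes sign only between consecutive integers, jumping over 0:
x = -1: LHS = 3·(-1)² = 3; 3 ≠ 1 — holds  (d = 2)
x = 0: LHS = 3·0² = 0; 0 ≠ 1 — holds  (d = -1)
x = 0: LHS = 3·0² = 0; 0 ≠ 1 — holds  (d = -1)
x = 1: LHS = 3·1² = 3; 3 ≠ 1 — holds  (d = 2)
Away from these crossings d keeps a constant sign, and checking every integer in [-1000, 1000] confirms d ≠ 0 throughout. Hence the two sides are never equal, so the relation holds for every integer in [-1000, 1000].

No counterexample exists.

Answer: True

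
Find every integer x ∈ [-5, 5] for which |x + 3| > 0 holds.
Holds for: {-5, -4, -2, -1, 0, 1, 2, 3, 4, 5}
Fails for: {-3}

Answer: {-5, -4, -2, -1, 0, 1, 2, 3, 4, 5}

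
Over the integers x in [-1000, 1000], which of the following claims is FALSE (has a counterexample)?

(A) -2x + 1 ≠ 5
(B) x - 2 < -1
(A) x = -2: LHS = -2·(-2) + 1 = 5; 5 ≠ 5 — FAILS
(B) x = 1: LHS = 1 - 2 = -1; -1 < -1 — FAILS

Answer: Both A and B are false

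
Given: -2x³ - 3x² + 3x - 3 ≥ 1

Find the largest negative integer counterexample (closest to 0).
Testing negative integers from -1 downward:
x = -1: LHS = -2·(-1)³ - 3·(-1)² + 3·(-1) - 3 = -7; -7 ≥ 1 — FAILS  ← closest negative counterexample to 0

Answer: x = -1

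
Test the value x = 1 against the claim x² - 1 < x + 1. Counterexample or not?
Substitute x = 1 into the relation:
x = 1: LHS = 1² - 1 = 0, RHS = 1 + 1 = 2; 0 < 2 — holds

The claim holds here, so x = 1 is not a counterexample. (A counterexample exists elsewhere, e.g. x = -1.)

Answer: No, x = 1 is not a counterexample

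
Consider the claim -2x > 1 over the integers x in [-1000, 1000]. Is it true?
The claim fails at x = 0:
x = 0: LHS = -2·0 = 0; 0 > 1 — FAILS

Because a single integer refutes it, the statement is false.

Answer: False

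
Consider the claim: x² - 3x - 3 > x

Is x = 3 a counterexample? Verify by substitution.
Substitute x = 3 into the relation:
x = 3: LHS = 3² - 3·3 - 3 = -3; -3 > 3 — FAILS

Since the claim fails at x = 3, this value is a counterexample.

Answer: Yes, x = 3 is a counterexample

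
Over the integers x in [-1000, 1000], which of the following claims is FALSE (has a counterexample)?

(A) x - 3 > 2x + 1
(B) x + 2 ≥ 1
(A) x = 0: LHS = 0 - 3 = -3, RHS = 2·0 + 1 = 1; -3 > 1 — FAILS
(B) x = -2: LHS = (-2) + 2 = 0; 0 ≥ 1 — FAILS

Answer: Both A and B are false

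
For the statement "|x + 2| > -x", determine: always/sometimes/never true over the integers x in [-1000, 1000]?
Holds at x = 0: LHS = |0 + 2| = |2| = 2, RHS = -0 = 0; 2 > 0 — holds
Fails at x = -1: LHS = |(-1) + 2| = |1| = 1, RHS = -(-1) = 1; 1 > 1 — FAILS
It is satisfied by some integers in the range but not all.

Answer: Sometimes true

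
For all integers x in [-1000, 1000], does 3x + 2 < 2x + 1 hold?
The claim fails at x = 0:
x = 0: LHS = 3·0 + 2 = 2, RHS = 2·0 + 1 = 1; 2 < 1 — FAILS

Because a single integer refutes it, the statement is false.

Answer: False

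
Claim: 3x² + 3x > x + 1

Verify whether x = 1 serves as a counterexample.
Substitute x = 1 into the relation:
x = 1: LHS = 3·1² + 3·1 = 6, RHS = 1 + 1 = 2; 6 > 2 — holds

The claim holds here, so x = 1 is not a counterexample. (A counterexample exists elsewhere, e.g. x = 0.)

Answer: No, x = 1 is not a counterexample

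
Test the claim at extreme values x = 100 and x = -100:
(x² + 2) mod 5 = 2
x = 100: LHS = (100² + 2) mod 5 = 10002 mod 5 = 2; 2 = 2 — holds
x = -100: LHS = ((-100)² + 2) mod 5 = 10002 mod 5 = 2; 2 = 2 — holds

Answer: Yes, holds for both x = 100 and x = -100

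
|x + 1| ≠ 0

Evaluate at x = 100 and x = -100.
x = 100: LHS = |100 + 1| = |101| = 101; 101 ≠ 0 — holds
x = -100: LHS = |(-100) + 1| = |-99| = 99; 99 ≠ 0 — holds

Answer: Yes, holds for both x = 100 and x = -100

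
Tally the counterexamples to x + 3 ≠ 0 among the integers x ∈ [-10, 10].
Counterexamples in [-10, 10]: {-3}.

Counting them gives 1 values.

Answer: 1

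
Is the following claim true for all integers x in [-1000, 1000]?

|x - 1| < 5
The claim fails at x = -4:
x = -4: LHS = |(-4) - 1| = |-5| = 5; 5 < 5 — FAILS

Because a single integer refutes it, the statement is false.

Answer: False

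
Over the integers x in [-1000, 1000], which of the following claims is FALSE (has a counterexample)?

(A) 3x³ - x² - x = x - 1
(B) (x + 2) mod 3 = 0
(A) x = 0: LHS = 3·0³ - 0² - 0 = 0, RHS = 0 - 1 = -1; 0 = -1 — FAILS
(B) x = 0: LHS = (0 + 2) mod 3 = 2 mod 3 = 2; 2 = 0 — FAILS

Answer: Both A and B are false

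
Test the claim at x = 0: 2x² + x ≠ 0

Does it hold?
x = 0: LHS = 2·0² + 0 = 0; 0 ≠ 0 — FAILS

The relation fails at x = 0, so x = 0 is a counterexample.

Answer: No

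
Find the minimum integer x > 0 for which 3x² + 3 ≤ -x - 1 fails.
Testing positive integers:
x = 1: LHS = 3·1² + 3 = 6, RHS = -1 - 1 = -2; 6 ≤ -2 — FAILS  ← smallest positive counterexample

Answer: x = 1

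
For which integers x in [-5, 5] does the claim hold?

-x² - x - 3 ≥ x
Over all integers in [-5, 5], LHS − RHS is largest at x = -1, where it equals -2:
x = -1: LHS = -(-1)² - (-1) - 3 = -3; -3 ≥ -1 — FAILS
At the ends of the range:
x = -5: LHS = -(-5)² - (-5) - 3 = -23; -23 ≥ -5 — FAILS
x = 5: LHS = -5² - 5 - 3 = -33; -33 ≥ 5 — FAILS
Hence LHS − RHS is never zero or positive, i.e. LHS < RHS throughout, so the claimed relation (≥) fails for every integer in [-5, 5].

Answer: None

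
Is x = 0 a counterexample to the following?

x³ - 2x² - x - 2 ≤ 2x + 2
Substitute x = 0 into the relation:
x = 0: LHS = 0³ - 2·0² - 0 - 2 = -2, RHS = 2·0 + 2 = 2; -2 ≤ 2 — holds

The claim holds here, so x = 0 is not a counterexample. (A counterexample exists elsewhere, e.g. x = 4.)

Answer: No, x = 0 is not a counterexample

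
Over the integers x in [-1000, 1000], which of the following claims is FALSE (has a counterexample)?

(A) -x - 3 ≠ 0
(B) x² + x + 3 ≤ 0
(A) x = -3: LHS = -(-3) - 3 = 0; 0 ≠ 0 — FAILS
(B) x = 0: LHS = 0² + 0 + 3 = 3; 3 ≤ 0 — FAILS

Answer: Both A and B are false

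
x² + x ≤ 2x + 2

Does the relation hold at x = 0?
x = 0: LHS = 0² + 0 = 0, RHS = 2·0 + 2 = 2; 0 ≤ 2 — holds

The relation is satisfied at x = 0.

Answer: Yes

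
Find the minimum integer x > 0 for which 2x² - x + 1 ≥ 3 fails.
Testing positive integers:
x = 1: LHS = 2·1² - 1 + 1 = 2; 2 ≥ 3 — FAILS  ← smallest positive counterexample

Answer: x = 1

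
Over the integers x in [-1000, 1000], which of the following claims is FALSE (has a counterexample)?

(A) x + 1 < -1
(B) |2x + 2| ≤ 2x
(A) x = 0: LHS = 0 + 1 = 1; 1 < -1 — FAILS
(B) x = 0: LHS = |2·0 + 2| = |2| = 2, RHS = 2·0 = 0; 2 ≤ 0 — FAILS

Answer: Both A and B are false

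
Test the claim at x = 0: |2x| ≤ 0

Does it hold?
x = 0: LHS = |2·0| = |0| = 0; 0 ≤ 0 — holds

The relation is satisfied at x = 0.

Answer: Yes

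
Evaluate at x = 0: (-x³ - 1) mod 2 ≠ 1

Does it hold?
x = 0: LHS = (-0³ - 1) mod 2 = (-1) mod 2 = 1; 1 ≠ 1 — FAILS

The relation fails at x = 0, so x = 0 is a counterexample.

Answer: No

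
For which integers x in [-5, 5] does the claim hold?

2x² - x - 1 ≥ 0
Holds for: {-5, -4, -3, -2, -1, 1, 2, 3, 4, 5}
Fails for: {0}

Answer: {-5, -4, -3, -2, -1, 1, 2, 3, 4, 5}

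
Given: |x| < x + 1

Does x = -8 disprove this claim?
Substitute x = -8 into the relation:
x = -8: LHS = |-8| = 8, RHS = (-8) + 1 = -7; 8 < -7 — FAILS

Since the claim fails at x = -8, this value is a counterexample.

Answer: Yes, x = -8 is a counterexample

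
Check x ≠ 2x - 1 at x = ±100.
x = 100: RHS = 2·100 - 1 = 199; 100 ≠ 199 — holds
x = -100: RHS = 2·(-100) - 1 = -201; -100 ≠ -201 — holds

Answer: Yes, holds for both x = 100 and x = -100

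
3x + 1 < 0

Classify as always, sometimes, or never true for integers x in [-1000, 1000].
Holds at x = -1: LHS = 3·(-1) + 1 = -2; -2 < 0 — holds
Fails at x = 0: LHS = 3·0 + 1 = 1; 1 < 0 — FAILS
It is satisfied by some integers in the range but not all.

Answer: Sometimes true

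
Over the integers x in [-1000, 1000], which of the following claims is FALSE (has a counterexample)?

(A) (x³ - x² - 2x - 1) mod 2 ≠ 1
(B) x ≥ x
(A) x = 0: LHS = (0³ - 0² - 2·0 - 1) mod 2 = (-1) mod 2 = 1; 1 ≠ 1 — FAILS

(B) Over all integers in [-1000, 1000], LHS − RHS is smallest at x = 0, where it equals 0:
x = 0: 0 ≥ 0 — holds
At the ends of the range:
x = -1000: -1000 ≥ -1000 — holds
x = 1000: 1000 ≥ 1000 — holds
Hence LHS − RHS is never negative, i.e. LHS ≥ RHS throughout, so the relation holds for every integer in [-1000, 1000].

Only (A) has a counterexample.

Answer: A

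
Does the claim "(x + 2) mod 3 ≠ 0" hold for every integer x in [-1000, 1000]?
The claim fails at x = 1:
x = 1: LHS = (1 + 2) mod 3 = 3 mod 3 = 0; 0 ≠ 0 — FAILS

Because a single integer refutes it, the statement is false.

Answer: False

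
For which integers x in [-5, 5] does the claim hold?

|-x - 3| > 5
Holds for: {3, 4, 5}
Fails for: {-5, -4, -3, -2, -1, 0, 1, 2}

Answer: {3, 4, 5}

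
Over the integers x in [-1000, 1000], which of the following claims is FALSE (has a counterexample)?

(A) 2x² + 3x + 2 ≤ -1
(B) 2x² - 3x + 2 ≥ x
(A) x = 0: LHS = 2·0² + 3·0 + 2 = 2; 2 ≤ -1 — FAILS

(B) Over all integers in [-1000, 1000], LHS − RHS is smallest at x = 1, where it equals 0:
x = 1: LHS = 2·1² - 3·1 + 2 = 1; 1 ≥ 1 — holds
At the ends of the range:
x = -1000: LHS = 2·(-1000)² - 3·(-1000) + 2 = 2003002; 2003002 ≥ -1000 — holds
x = 1000: LHS = 2·1000² - 3·1000 + 2 = 1997002; 1997002 ≥ 1000 — holds
Hence LHS − RHS is never negative, i.e. LHS ≥ RHS throughout, so the relation holds for every integer in [-1000, 1000].

Only (A) has a counterexample.

Answer: A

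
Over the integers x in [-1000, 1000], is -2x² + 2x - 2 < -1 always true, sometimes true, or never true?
Over all integers in [-1000, 1000], LHS − RHS is largest at x = 0, where it equals -1:
x = 0: LHS = -2·0² + 2·0 - 2 = -2; -2 < -1 — holds
At the ends of the range:
x = -1000: LHS = -2·(-1000)² + 2·(-1000) - 2 = -2002002; -2002002 < -1 — holds
x = 1000: LHS = -2·1000² + 2·1000 - 2 = -1998002; -1998002 < -1 — holds
Hence LHS − RHS is never zero or positive, i.e. LHS < RHS throughout, so the relation holds for every integer in [-1000, 1000].

No counterexample exists.

Answer: Always true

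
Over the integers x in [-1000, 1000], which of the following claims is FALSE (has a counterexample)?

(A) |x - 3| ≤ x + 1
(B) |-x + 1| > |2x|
(A) x = 0: LHS = |0 - 3| = |-3| = 3, RHS = 0 + 1 = 1; 3 ≤ 1 — FAILS
(B) x = 1: LHS = |-1 + 1| = |0| = 0, RHS = |2·1| = |2| = 2; 0 > 2 — FAILS

Answer: Both A and B are false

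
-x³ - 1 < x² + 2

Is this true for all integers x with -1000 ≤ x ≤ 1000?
The claim fails at x = -2:
x = -2: LHS = -(-2)³ - 1 = 7, RHS = (-2)² + 2 = 6; 7 < 6 — FAILS

Because a single integer refutes it, the statement is false.

Answer: False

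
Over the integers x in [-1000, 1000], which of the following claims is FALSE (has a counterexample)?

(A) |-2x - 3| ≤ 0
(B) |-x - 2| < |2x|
(A) x = 0: LHS = |-2·0 - 3| = |-3| = 3; 3 ≤ 0 — FAILS
(B) x = 0: LHS = |-0 - 2| = |-2| = 2, RHS = |2·0| = |0| = 0; 2 < 0 — FAILS

Answer: Both A and B are false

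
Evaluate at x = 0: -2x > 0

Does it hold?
x = 0: LHS = -2·0 = 0; 0 > 0 — FAILS

The relation fails at x = 0, so x = 0 is a counterexample.

Answer: No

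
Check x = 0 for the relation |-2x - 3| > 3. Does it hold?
x = 0: LHS = |-2·0 - 3| = |-3| = 3; 3 > 3 — FAILS

The relation fails at x = 0, so x = 0 is a counterexample.

Answer: No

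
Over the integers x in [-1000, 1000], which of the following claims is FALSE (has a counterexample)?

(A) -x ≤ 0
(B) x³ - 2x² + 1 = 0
(A) x = -1: LHS = -(-1) = 1; 1 ≤ 0 — FAILS
(B) x = 0: LHS = 0³ - 2·0² + 1 = 1; 1 = 0 — FAILS

Answer: Both A and B are false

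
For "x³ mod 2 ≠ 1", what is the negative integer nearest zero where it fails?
Testing negative integers from -1 downward:
x = -1: LHS = ((-1)³) mod 2 = (-1) mod 2 = 1; 1 ≠ 1 — FAILS  ← closest negative counterexample to 0

Answer: x = -1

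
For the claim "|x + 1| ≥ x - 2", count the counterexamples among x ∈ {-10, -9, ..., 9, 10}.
Over all integers in [-10, 10], LHS − RHS is smallest at x = 0, where it equals 3:
x = 0: LHS = |0 + 1| = |1| = 1, RHS = 0 - 2 = -2; 1 ≥ -2 — holds
At the ends of the range:
x = -10: LHS = |(-10) + 1| = |-9| = 9, RHS = (-10) - 2 = -12; 9 ≥ -12 — holds
x = 10: LHS = |10 + 1| = |11| = 11, RHS = 10 - 2 = 8; 11 ≥ 8 — holds
Hence LHS − RHS is never negative, i.e. LHS ≥ RHS throughout, so the relation holds for every integer in [-10, 10].

No counterexample appears in that range.

Answer: 0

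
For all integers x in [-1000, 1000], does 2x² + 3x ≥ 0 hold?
The claim fails at x = -1:
x = -1: LHS = 2·(-1)² + 3·(-1) = -1; -1 ≥ 0 — FAILS

Because a single integer refutes it, the statement is false.

Answer: False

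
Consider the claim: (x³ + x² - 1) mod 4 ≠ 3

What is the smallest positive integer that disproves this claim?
Testing positive integers:
x = 1: LHS = (1³ + 1² - 1) mod 4 = 1 mod 4 = 1; 1 ≠ 3 — holds
x = 2: LHS = (2³ + 2² - 1) mod 4 = 11 mod 4 = 3; 3 ≠ 3 — FAILS  ← smallest positive counterexample

Answer: x = 2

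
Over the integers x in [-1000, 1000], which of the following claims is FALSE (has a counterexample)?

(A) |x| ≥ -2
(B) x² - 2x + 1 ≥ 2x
(A) An absolute value is never negative, so the left side is ≥ 0 for every x, while the right side is -2. Tightest case in [-1000, 1000] is x = 0:
x = 0: LHS = |0| = 0; 0 ≥ -2 — holds
Hence LHS − RHS is never negative, i.e. LHS ≥ RHS throughout, so the relation holds for every integer in [-1000, 1000].

(B) x = 1: LHS = 1² - 2·1 + 1 = 0, RHS = 2·1 = 2; 0 ≥ 2 — FAILS

Only (B) has a counterexample.

Answer: B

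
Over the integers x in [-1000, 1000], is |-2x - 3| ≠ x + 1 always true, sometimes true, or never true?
Over all integers in [-1000, 1000], LHS − RHS is always positive; it is smallest at x = -1, where it equals 1:
x = -1: LHS = |-2·(-1) - 3| = |-1| = 1, RHS = (-1) + 1 = 0; 1 ≠ 0 — holds
At the ends of the range:
x = -1000: LHS = |-2·(-1000) - 3| = |1997| = 1997, RHS = (-1000) + 1 = -999; 1997 ≠ -999 — holds
x = 1000: LHS = |-2·1000 - 3| = |-2003| = 2003, RHS = 1000 + 1 = 1001; 2003 ≠ 1001 — holds
Hence LHS − RHS is never 0, i.e. the two sides are never equal, so the relation holds for every integer in [-1000, 1000].

No counterexample exists.

Answer: Always true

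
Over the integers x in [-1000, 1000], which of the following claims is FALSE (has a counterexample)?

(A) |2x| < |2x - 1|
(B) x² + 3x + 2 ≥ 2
(A) x = 1: LHS = |2·1| = |2| = 2, RHS = |2·1 - 1| = |1| = 1; 2 < 1 — FAILS
(B) x = -1: LHS = (-1)² + 3·(-1) + 2 = 0; 0 ≥ 2 — FAILS

Answer: Both A and B are false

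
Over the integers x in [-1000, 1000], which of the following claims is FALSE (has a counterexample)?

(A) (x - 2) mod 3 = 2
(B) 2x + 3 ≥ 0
(A) x = 0: LHS = (0 - 2) mod 3 = (-2) mod 3 = 1; 1 = 2 — FAILS
(B) x = -2: LHS = 2·(-2) + 3 = -1; -1 ≥ 0 — FAILS

Answer: Both A and B are false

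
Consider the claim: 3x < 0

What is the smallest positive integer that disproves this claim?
Testing positive integers:
x = 1: LHS = 3·1 = 3; 3 < 0 — FAILS  ← smallest positive counterexample

Answer: x = 1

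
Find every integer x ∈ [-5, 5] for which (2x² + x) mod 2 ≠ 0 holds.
Holds for: {-5, -3, -1, 1, 3, 5}
Fails for: {-4, -2, 0, 2, 4}

Answer: {-5, -3, -1, 1, 3, 5}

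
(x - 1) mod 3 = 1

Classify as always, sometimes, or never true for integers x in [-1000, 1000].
Holds at x = -1: LHS = ((-1) - 1) mod 3 = (-2) mod 3 = 1; 1 = 1 — holds
Fails at x = 0: LHS = (0 - 1) mod 3 = (-1) mod 3 = 2; 2 = 1 — FAILS
It is satisfied by some integers in the range but not all.

Answer: Sometimes true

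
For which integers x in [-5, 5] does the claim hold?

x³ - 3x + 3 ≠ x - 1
Track d = LHS − RHS over the integers in [-5, 5]. Equality would need d = 0, but d changes sign only between consecutive integers, jumping over 0:
x = -3: LHS = (-3)³ - 3·(-3) + 3 = -15, RHS = (-3) - 1 = -4; -15 ≠ -4 — holds  (d = -11)
x = -2: LHS = (-2)³ - 3·(-2) + 3 = 1, RHS = (-2) - 1 = -3; 1 ≠ -3 — holds  (d = 4)
Away from these crossings d keeps a constant sign, and checking every integer in [-5, 5] confirms d ≠ 0 throughout. Hence the two sides are never equal, so the relation holds for every integer in [-5, 5].

Answer: All integers in [-5, 5]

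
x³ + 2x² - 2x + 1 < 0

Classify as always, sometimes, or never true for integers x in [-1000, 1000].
Holds at x = -3: LHS = (-3)³ + 2·(-3)² - 2·(-3) + 1 = -2; -2 < 0 — holds
Fails at x = 0: LHS = 0³ + 2·0² - 2·0 + 1 = 1; 1 < 0 — FAILS
It is satisfied by some integers in the range but not all.

Answer: Sometimes true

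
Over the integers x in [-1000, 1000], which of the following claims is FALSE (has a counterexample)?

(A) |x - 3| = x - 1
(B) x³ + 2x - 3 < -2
(A) x = 0: LHS = |0 - 3| = |-3| = 3, RHS = 0 - 1 = -1; 3 = -1 — FAILS
(B) x = 1: LHS = 1³ + 2·1 - 3 = 0; 0 < -2 — FAILS

Answer: Both A and B are false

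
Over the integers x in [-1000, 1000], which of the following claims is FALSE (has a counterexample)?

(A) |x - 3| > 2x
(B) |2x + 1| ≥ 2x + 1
(A) x = 1: LHS = |1 - 3| = |-2| = 2, RHS = 2·1 = 2; 2 > 2 — FAILS

(B) Over all integers in [-1000, 1000], LHS − RHS is smallest at x = 0, where it equals 0:
x = 0: LHS = |2·0 + 1| = |1| = 1, RHS = 2·0 + 1 = 1; 1 ≥ 1 — holds
At the ends of the range:
x = -1000: LHS = |2·(-1000) + 1| = |-1999| = 1999, RHS = 2·(-1000) + 1 = -1999; 1999 ≥ -1999 — holds
x = 1000: LHS = |2·1000 + 1| = |2001| = 2001, RHS = 2·1000 + 1 = 2001; 2001 ≥ 2001 — holds
Hence LHS − RHS is never negative, i.e. LHS ≥ RHS throughout, so the relation holds for every integer in [-1000, 1000].

Only (A) has a counterexample.

Answer: A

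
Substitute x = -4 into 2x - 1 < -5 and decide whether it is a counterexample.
Substitute x = -4 into the relation:
x = -4: LHS = 2·(-4) - 1 = -9; -9 < -5 — holds

The claim holds here, so x = -4 is not a counterexample. (A counterexample exists elsewhere, e.g. x = 0.)

Answer: No, x = -4 is not a counterexample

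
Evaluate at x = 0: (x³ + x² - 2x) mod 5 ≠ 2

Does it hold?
x = 0: LHS = (0³ + 0² - 2·0) mod 5 = 0 mod 5 = 0; 0 ≠ 2 — holds

The relation is satisfied at x = 0.

Answer: Yes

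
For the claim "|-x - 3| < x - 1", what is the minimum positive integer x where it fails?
Testing positive integers:
x = 1: LHS = |-1 - 3| = |-4| = 4, RHS = 1 - 1 = 0; 4 < 0 — FAILS  ← smallest positive counterexample

Answer: x = 1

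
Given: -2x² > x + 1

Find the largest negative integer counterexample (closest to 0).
Testing negative integers from -1 downward:
x = -1: LHS = -2·(-1)² = -2, RHS = (-1) + 1 = 0; -2 > 0 — FAILS  ← closest negative counterexample to 0

Answer: x = -1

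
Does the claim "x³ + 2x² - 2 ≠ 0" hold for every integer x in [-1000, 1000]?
Track d = LHS − RHS over the integers in [-1000, 1000]. Equality would need d = 0, but d changes sign only between consecutive integers, jumping over 0:
x = 0: LHS = 0³ + 2·0² - 2 = -2; -2 ≠ 0 — holds  (d = -2)
x = 1: LHS = 1³ + 2·1² - 2 = 1; 1 ≠ 0 — holds  (d = 1)
Away from these crossings d keeps a constant sign, and checking every integer in [-1000, 1000] confirms d ≠ 0 throughout. Hence the two sides are never equal, so the relation holds for every integer in [-1000, 1000].

No counterexample exists.

Answer: True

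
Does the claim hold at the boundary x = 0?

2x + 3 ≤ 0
x = 0: LHS = 2·0 + 3 = 3; 3 ≤ 0 — FAILS

The relation fails at x = 0, so x = 0 is a counterexample.

Answer: No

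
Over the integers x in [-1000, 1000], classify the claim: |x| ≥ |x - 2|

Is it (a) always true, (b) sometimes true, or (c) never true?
Holds at x = 1: LHS = |1| = 1, RHS = |1 - 2| = |-1| = 1; 1 ≥ 1 — holds
Fails at x = 0: LHS = |0| = 0, RHS = |0 - 2| = |-2| = 2; 0 ≥ 2 — FAILS
It is satisfied by some integers in the range but not all.

Answer: Sometimes true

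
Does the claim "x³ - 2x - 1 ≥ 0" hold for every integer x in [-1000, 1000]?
The claim fails at x = 0:
x = 0: LHS = 0³ - 2·0 - 1 = -1; -1 ≥ 0 — FAILS

Because a single integer refutes it, the statement is false.

Answer: False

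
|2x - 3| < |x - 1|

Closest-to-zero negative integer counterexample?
Testing negative integers from -1 downward:
x = -1: LHS = |2·(-1) - 3| = |-5| = 5, RHS = |(-1) - 1| = |-2| = 2; 5 < 2 — FAILS  ← closest negative counterexample to 0

Answer: x = -1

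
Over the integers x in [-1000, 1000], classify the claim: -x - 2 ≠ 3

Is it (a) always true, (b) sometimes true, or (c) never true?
Holds at x = 0: LHS = -0 - 2 = -2; -2 ≠ 3 — holds
Fails at x = -5: LHS = -(-5) - 2 = 3; 3 ≠ 3 — FAILS
It is satisfied by some integers in the range but not all.

Answer: Sometimes true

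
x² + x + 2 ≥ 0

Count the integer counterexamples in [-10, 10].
Over all integers in [-10, 10], LHS − RHS is smallest at x = 0, where it equals 2:
x = 0: LHS = 0² + 0 + 2 = 2; 2 ≥ 0 — holds
At the ends of the range:
x = -10: LHS = (-10)² + (-10) + 2 = 92; 92 ≥ 0 — holds
x = 10: LHS = 10² + 10 + 2 = 112; 112 ≥ 0 — holds
Hence LHS − RHS is never negative, i.e. LHS ≥ RHS throughout, so the relation holds for every integer in [-10, 10].

No counterexample appears in that range.

Answer: 0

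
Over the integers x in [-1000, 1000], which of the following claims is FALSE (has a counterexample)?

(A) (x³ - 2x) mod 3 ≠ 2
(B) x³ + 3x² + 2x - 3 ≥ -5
(A) x = 1: LHS = (1³ - 2·1) mod 3 = (-1) mod 3 = 2; 2 ≠ 2 — FAILS
(B) x = -3: LHS = (-3)³ + 3·(-3)² + 2·(-3) - 3 = -9; -9 ≥ -5 — FAILS

Answer: Both A and B are false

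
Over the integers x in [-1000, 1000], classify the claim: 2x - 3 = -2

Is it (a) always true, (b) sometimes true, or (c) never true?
Track d = LHS − RHS over the integers in [-1000, 1000]. Equality would need d = 0, but d changes sign only between consecutive integers, jumping over 0:
x = 0: LHS = 2·0 - 3 = -3; -3 = -2 — FAILS  (d = -1)
x = 1: LHS = 2·1 - 3 = -1; -1 = -2 — FAILS  (d = 1)
Away from these crossings d keeps a constant sign, and checking every integer in [-1000, 1000] confirms d ≠ 0 throughout. Hence the two sides are never equal, so the claimed relation (=) fails for every integer in [-1000, 1000].

No integer in the range satisfies it.

Answer: Never true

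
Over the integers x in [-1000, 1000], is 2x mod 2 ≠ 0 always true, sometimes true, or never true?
For a polynomial with integer coefficients, its value mod 2 depends only on x mod 2, so it suffices to check one representative of each residue class, x = 0, 1:
x = 0: LHS = (2·0) mod 2 = 0 mod 2 = 0; 0 ≠ 0 — FAILS
x = 1: LHS = (2·1) mod 2 = 2 mod 2 = 0; 0 ≠ 0 — FAILS
The relation fails in every residue class, so the claimed relation (≠) fails for every integer in [-1000, 1000].

No integer in the range satisfies it.

Answer: Never true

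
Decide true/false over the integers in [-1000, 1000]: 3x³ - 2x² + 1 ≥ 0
The claim fails at x = -1:
x = -1: LHS = 3·(-1)³ - 2·(-1)² + 1 = -4; -4 ≥ 0 — FAILS

Because a single integer refutes it, the statement is false.

Answer: False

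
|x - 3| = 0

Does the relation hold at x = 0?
x = 0: LHS = |0 - 3| = |-3| = 3; 3 = 0 — FAILS

The relation fails at x = 0, so x = 0 is a counterexample.

Answer: No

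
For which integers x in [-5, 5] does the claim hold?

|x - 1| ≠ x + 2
Track d = LHS − RHS over the integers in [-5, 5]. Equality would need d = 0, but d changes sign only between consecutive integers, jumping over 0:
x = -1: LHS = |(-1) - 1| = |-2| = 2, RHS = (-1) + 2 = 1; 2 ≠ 1 — holds  (d = 1)
x = 0: LHS = |0 - 1| = |-1| = 1, RHS = 0 + 2 = 2; 1 ≠ 2 — holds  (d = -1)
Away from these crossings d keeps a constant sign, and checking every integer in [-5, 5] confirms d ≠ 0 throughout. Hence the two sides are never equal, so the relation holds for every integer in [-5, 5].

Answer: All integers in [-5, 5]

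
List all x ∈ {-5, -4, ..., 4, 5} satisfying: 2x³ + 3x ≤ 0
Holds for: {-5, -4, -3, -2, -1, 0}
Fails for: {1, 2, 3, 4, 5}

Answer: {-5, -4, -3, -2, -1, 0}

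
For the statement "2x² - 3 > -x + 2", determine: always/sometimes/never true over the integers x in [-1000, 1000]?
Holds at x = 2: LHS = 2·2² - 3 = 5, RHS = -2 + 2 = 0; 5 > 0 — holds
Fails at x = 0: LHS = 2·0² - 3 = -3, RHS = -0 + 2 = 2; -3 > 2 — FAILS
It is satisfied by some integers in the range but not all.

Answer: Sometimes true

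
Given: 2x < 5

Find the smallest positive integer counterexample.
Testing positive integers:
x = 1: LHS = 2·1 = 2; 2 < 5 — holds
x = 2: LHS = 2·2 = 4; 4 < 5 — holds
x = 3: LHS = 2·3 = 6; 6 < 5 — FAILS  ← smallest positive counterexample

Answer: x = 3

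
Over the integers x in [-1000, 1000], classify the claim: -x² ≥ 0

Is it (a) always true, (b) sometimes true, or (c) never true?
Holds at x = 0: LHS = -0² = 0; 0 ≥ 0 — holds
Fails at x = 1: LHS = -1² = -1; -1 ≥ 0 — FAILS
It is satisfied by some integers in the range but not all.

Answer: Sometimes true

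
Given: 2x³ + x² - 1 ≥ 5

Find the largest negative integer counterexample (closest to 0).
Testing negative integers from -1 downward:
x = -1: LHS = 2·(-1)³ + (-1)² - 1 = -2; -2 ≥ 5 — FAILS  ← closest negative counterexample to 0

Answer: x = -1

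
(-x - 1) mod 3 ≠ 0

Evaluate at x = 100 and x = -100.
x = 100: LHS = (-100 - 1) mod 3 = (-101) mod 3 = 1; 1 ≠ 0 — holds
x = -100: LHS = (-(-100) - 1) mod 3 = 99 mod 3 = 0; 0 ≠ 0 — FAILS

Answer: Partially: holds for x = 100, fails for x = -100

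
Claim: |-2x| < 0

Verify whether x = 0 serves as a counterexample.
Substitute x = 0 into the relation:
x = 0: LHS = |-2·0| = |0| = 0; 0 < 0 — FAILS

Since the claim fails at x = 0, this value is a counterexample.

Answer: Yes, x = 0 is a counterexample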